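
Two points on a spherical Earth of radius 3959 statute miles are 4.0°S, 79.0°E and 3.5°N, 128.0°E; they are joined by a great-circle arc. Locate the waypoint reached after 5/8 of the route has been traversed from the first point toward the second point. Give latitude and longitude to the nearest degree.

≈ 1°N, 110°E

Write both endpoints as unit vectors p₁, p₂ with components (cos φ cos λ, cos φ sin λ, sin φ).
The central angle between the endpoints is δ = arccos(p₁·p₂) ≈ 0.865 rad (49.5°).
Interpolate at f = 5/8 with slerp weights a = sin((1−f)δ)/sin δ ≈ 0.419, b = sin(fδ)/sin δ ≈ 0.676.
p = a·p₁ + b·p₂ ≈ (-0.336, 0.942, 0.012); φ = arcsin(p_z) ≈ 0.69°, λ = atan2(p_y, p_x) ≈ 109.62°.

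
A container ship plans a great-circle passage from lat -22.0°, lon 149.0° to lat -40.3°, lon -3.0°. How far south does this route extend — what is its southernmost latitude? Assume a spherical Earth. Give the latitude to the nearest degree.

The great circle lies in the plane with unit normal n̂ = (p₁ × p₂)/|p₁ × p₂|.
Here n̂_z ≈ -0.359; the vertex latitude is φ_max = arccos|n̂_z| ≈ 68.9°.
Check via Clairaut: cos φ_max = |cos φ₁| · sin C = cos(22.0°)·sin(157.2°) ≈ 0.359, again giving ≈ 68.9°.

≈ -69°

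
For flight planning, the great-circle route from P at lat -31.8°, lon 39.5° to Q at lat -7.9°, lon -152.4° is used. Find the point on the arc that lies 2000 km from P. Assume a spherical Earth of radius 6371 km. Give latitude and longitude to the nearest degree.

Convert each endpoint to a unit vector on the sphere (x = cos φ cos λ, y = cos φ sin λ, z = sin φ).
The central angle between the endpoints is δ = arccos(p₁·p₂) ≈ 2.421 rad (138.7°). The total great-circle distance is δ·R ≈ 2.421 × 6371 ≈ 15423 km, so the target fraction is f = 2000/15423 ≈ 0.130.
Interpolate at f ≈ 0.130 with slerp weights a = sin((1−f)δ)/sin δ ≈ 1.303, b = sin(fδ)/sin δ ≈ 0.468.
p = a·p₁ + b·p₂ ≈ (0.444, 0.490, -0.751); φ = arcsin(p_z) ≈ -48.66°, λ = atan2(p_y, p_x) ≈ 47.82°.

≈ lat -49°, lon 48°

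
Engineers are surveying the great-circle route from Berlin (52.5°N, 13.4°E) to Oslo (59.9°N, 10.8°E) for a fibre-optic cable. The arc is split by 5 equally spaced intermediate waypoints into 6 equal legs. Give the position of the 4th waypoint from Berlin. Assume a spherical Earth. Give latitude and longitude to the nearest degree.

≈ (57°N, 12°E)

Write both endpoints as unit vectors p₁, p₂ with components (cos φ cos λ, cos φ sin λ, sin φ).
The central angle between the endpoints is δ = arccos(p₁·p₂) ≈ 0.132 rad (7.5°).
Interpolate at f = 4/6 with slerp weights a = sin((1−f)δ)/sin δ ≈ 0.334, b = sin(fδ)/sin δ ≈ 0.668.
p = a·p₁ + b·p₂ ≈ (0.527, 0.110, 0.843); φ = arcsin(p_z) ≈ 57.44°, λ = atan2(p_y, p_x) ≈ 11.78°.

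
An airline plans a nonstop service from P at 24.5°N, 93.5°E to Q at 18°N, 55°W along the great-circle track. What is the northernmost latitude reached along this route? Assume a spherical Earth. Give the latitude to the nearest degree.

The great circle lies in the plane with unit normal n̂ = (p₁ × p₂)/|p₁ × p₂|.
Here n̂_z ≈ -0.571; the vertex latitude is φ_max = arccos|n̂_z| ≈ 55.2°.
Check via Clairaut: cos φ_max = |cos φ₁| · sin C = cos(24.5°)·sin(38.8°) ≈ 0.571, again giving ≈ 55.2°.

≈ 55°N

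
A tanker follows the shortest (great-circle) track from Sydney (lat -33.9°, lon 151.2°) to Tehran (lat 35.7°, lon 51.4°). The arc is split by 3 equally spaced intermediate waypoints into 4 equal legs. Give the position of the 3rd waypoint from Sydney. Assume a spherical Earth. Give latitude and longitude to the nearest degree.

Convert each endpoint to a unit vector on the sphere (x = cos φ cos λ, y = cos φ sin λ, z = sin φ).
The central angle between the endpoints is δ = arccos(p₁·p₂) ≈ 2.027 rad (116.1°).
Interpolate at f = 3/4 with slerp weights a = sin((1−f)δ)/sin δ ≈ 0.540, b = sin(fδ)/sin δ ≈ 1.112.
p = a·p₁ + b·p₂ ≈ (0.170, 0.922, 0.348); φ = arcsin(p_z) ≈ 20.34°, λ = atan2(p_y, p_x) ≈ 79.53°.

≈ lat 20°, lon 80°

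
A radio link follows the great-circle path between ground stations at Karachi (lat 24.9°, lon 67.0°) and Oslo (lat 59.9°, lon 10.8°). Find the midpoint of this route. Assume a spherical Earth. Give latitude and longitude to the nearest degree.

The haversine formula gives a central angle δ ≈ 0.905 rad (51.9°) between the endpoints.
Interpolate at f = 1/2 with slerp weights a = sin((1−f)δ)/sin δ ≈ 0.556, b = sin(fδ)/sin δ ≈ 0.556.
p = a·p₁ + b·p₂ ≈ (0.471, 0.516, 0.715); φ = arcsin(p_z) ≈ 45.65°, λ = atan2(p_y, p_x) ≈ 47.64°.

≈ lat 46°, lon 48°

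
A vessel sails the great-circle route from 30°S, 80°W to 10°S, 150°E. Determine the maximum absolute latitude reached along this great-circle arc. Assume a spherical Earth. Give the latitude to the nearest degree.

The great circle lies in the plane with unit normal n̂ = (p₁ × p₂)/|p₁ × p₂|.
Here n̂_z ≈ -0.736; the vertex latitude is φ_max = arccos|n̂_z| ≈ 42.6°.

≈ 43°S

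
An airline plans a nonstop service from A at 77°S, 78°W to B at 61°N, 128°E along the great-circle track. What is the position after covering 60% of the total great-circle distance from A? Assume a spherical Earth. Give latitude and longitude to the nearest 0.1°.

Convert each endpoint to a unit vector on the sphere (x = cos φ cos λ, y = cos φ sin λ, z = sin φ).
The central angle between the endpoints is δ = arccos(p₁·p₂) ≈ 2.825 rad (161.8°).
Interpolate at f = 0.60 with slerp weights a = sin((1−f)δ)/sin δ ≈ 2.903, b = sin(fδ)/sin δ ≈ 3.185.
p = a·p₁ + b·p₂ ≈ (-0.815, 0.578, -0.043); φ = arcsin(p_z) ≈ -2.45°, λ = atan2(p_y, p_x) ≈ 144.65°.

≈ 2.4°S, 144.6°E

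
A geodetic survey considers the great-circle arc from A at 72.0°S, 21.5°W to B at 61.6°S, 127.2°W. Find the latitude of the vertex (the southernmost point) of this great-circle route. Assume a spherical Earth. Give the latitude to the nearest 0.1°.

The great circle lies in the plane with unit normal n̂ = (p₁ × p₂)/|p₁ × p₂|.
Here n̂_z ≈ -0.234; the vertex latitude is φ_max = arccos|n̂_z| ≈ 76.5°.
Check via Clairaut: cos φ_max = |cos φ₁| · sin C = cos(72.0°)·sin(130.7°) ≈ 0.234, again giving ≈ 76.5°.

≈ 76.5°S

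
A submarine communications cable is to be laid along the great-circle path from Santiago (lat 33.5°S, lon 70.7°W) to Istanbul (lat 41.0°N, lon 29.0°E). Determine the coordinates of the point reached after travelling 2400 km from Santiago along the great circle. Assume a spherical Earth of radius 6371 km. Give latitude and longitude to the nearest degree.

Write both endpoints as unit vectors p₁, p₂ with components (cos φ cos λ, cos φ sin λ, sin φ).
The central angle between the endpoints is δ = arccos(p₁·p₂) ≈ 2.058 rad (117.9°). The total great-circle distance is δ·R ≈ 2.058 × 6371 ≈ 13111 km, so the target fraction is f = 2400/13111 ≈ 0.183.
Interpolate at f ≈ 0.183 with slerp weights a = sin((1−f)δ)/sin δ ≈ 1.125, b = sin(fδ)/sin δ ≈ 0.416.
p = a·p₁ + b·p₂ ≈ (0.585, -0.733, -0.348); φ = arcsin(p_z) ≈ -20.35°, λ = atan2(p_y, p_x) ≈ -51.41°.

≈ lat 20°S, lon 51°W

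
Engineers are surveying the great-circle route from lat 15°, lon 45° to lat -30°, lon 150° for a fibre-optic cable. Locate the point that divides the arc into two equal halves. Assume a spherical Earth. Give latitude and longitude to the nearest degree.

From cos δ = sin φ₁ sin φ₂ + cos φ₁ cos φ₂ cos Δλ, the central angle is δ ≈ 1.924 rad (110.2°).
Interpolate at f = 1/2 with slerp weights a = sin((1−f)δ)/sin δ ≈ 0.874, b = sin(fδ)/sin δ ≈ 0.874.
p = a·p₁ + b·p₂ ≈ (-0.059, 0.976, -0.211); φ = arcsin(p_z) ≈ -12.17°, λ = atan2(p_y, p_x) ≈ 93.43°.

≈ lat -12°, lon 93°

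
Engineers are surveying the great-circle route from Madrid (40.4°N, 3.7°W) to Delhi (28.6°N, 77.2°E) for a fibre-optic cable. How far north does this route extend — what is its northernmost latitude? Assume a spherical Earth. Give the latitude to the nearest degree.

The great circle lies in the plane with unit normal n̂ = (p₁ × p₂)/|p₁ × p₂|.
Here n̂_z ≈ +0.726; the vertex latitude is φ_max = arccos|n̂_z| ≈ 43.4°.
Check via Clairaut: cos φ_max = |cos φ₁| · sin C = cos(40.4°)·sin(72.4°) ≈ 0.726, again giving ≈ 43.4°.

≈ 43°N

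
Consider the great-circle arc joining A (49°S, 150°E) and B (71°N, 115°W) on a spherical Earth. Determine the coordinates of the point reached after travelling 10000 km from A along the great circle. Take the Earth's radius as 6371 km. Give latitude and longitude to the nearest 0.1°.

≈ (35.2°N, 174.4°W)

The haversine formula gives a central angle δ ≈ 2.392 rad (137.1°) between the endpoints. The total great-circle distance is δ·R ≈ 2.392 × 6371 ≈ 15242 km, so the target fraction is f = 10000/15242 ≈ 0.656.
Interpolate at f ≈ 0.656 with slerp weights a = sin((1−f)δ)/sin δ ≈ 1.076, b = sin(fδ)/sin δ ≈ 1.468.
p = a·p₁ + b·p₂ ≈ (-0.814, -0.080, 0.576); φ = arcsin(p_z) ≈ 35.17°, λ = atan2(p_y, p_x) ≈ -174.37°.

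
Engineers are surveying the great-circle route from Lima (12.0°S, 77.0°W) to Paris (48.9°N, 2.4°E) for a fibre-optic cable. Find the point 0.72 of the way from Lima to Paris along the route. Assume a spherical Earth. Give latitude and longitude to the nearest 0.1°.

Convert each endpoint to a unit vector on the sphere (x = cos φ cos λ, y = cos φ sin λ, z = sin φ).
The central angle between the endpoints is δ = arccos(p₁·p₂) ≈ 1.609 rad (92.2°).
Interpolate at f = 0.72 with slerp weights a = sin((1−f)δ)/sin δ ≈ 0.436, b = sin(fδ)/sin δ ≈ 0.917.
p = a·p₁ + b·p₂ ≈ (0.698, -0.390, 0.600); φ = arcsin(p_z) ≈ 36.90°, λ = atan2(p_y, p_x) ≈ -29.20°.

≈ (36.9°N, 29.2°W)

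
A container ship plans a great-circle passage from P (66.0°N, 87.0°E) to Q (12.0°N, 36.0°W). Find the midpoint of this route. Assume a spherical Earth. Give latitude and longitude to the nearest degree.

≈ (53°N, 12°W)

Write both endpoints as unit vectors p₁, p₂ with components (cos φ cos λ, cos φ sin λ, sin φ).
The central angle between the endpoints is δ = arccos(p₁·p₂) ≈ 1.598 rad (91.5°).
Interpolate at f = 1/2 with slerp weights a = sin((1−f)δ)/sin δ ≈ 0.717, b = sin(fδ)/sin δ ≈ 0.717.
p = a·p₁ + b·p₂ ≈ (0.582, -0.121, 0.804); φ = arcsin(p_z) ≈ 53.50°, λ = atan2(p_y, p_x) ≈ -11.73°.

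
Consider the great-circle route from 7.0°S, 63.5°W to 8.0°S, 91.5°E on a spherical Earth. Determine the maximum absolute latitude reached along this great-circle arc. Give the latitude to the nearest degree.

The great circle lies in the plane with unit normal n̂ = (p₁ × p₂)/|p₁ × p₂|.
Here n̂_z ≈ +0.854; the vertex latitude is φ_max = arccos|n̂_z| ≈ 31.3°.

≈ 31°S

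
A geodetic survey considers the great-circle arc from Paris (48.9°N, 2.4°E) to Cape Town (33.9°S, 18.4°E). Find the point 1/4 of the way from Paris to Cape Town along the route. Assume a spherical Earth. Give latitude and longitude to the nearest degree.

≈ 28°N, 8°E

Write both endpoints as unit vectors p₁, p₂ with components (cos φ cos λ, cos φ sin λ, sin φ).
The central angle between the endpoints is δ = arccos(p₁·p₂) ≈ 1.466 rad (84.0°).
Interpolate at f = 1/4 with slerp weights a = sin((1−f)δ)/sin δ ≈ 0.896, b = sin(fδ)/sin δ ≈ 0.360.
p = a·p₁ + b·p₂ ≈ (0.872, 0.119, 0.474); φ = arcsin(p_z) ≈ 28.31°, λ = atan2(p_y, p_x) ≈ 7.77°.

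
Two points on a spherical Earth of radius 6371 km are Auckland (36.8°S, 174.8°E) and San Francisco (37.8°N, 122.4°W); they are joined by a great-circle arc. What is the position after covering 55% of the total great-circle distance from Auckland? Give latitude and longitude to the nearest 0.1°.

Write both endpoints as unit vectors p₁, p₂ with components (cos φ cos λ, cos φ sin λ, sin φ).
The central angle between the endpoints is δ = arccos(p₁·p₂) ≈ 1.649 rad (94.5°).
Interpolate at f = 0.55 with slerp weights a = sin((1−f)δ)/sin δ ≈ 0.678, b = sin(fδ)/sin δ ≈ 0.790.
p = a·p₁ + b·p₂ ≈ (-0.875, -0.478, 0.078); φ = arcsin(p_z) ≈ 4.48°, λ = atan2(p_y, p_x) ≈ -151.36°.

≈ (4.5°N, 151.4°W)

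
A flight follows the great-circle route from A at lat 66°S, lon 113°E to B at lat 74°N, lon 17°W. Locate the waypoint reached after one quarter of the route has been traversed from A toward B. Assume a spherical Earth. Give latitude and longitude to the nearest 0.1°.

The haversine formula gives a central angle δ ≈ 2.825 rad (161.8°) between the endpoints.
Interpolate at f = 1/4 with slerp weights a = sin((1−f)δ)/sin δ ≈ 2.740, b = sin(fδ)/sin δ ≈ 2.083.
p = a·p₁ + b·p₂ ≈ (0.114, 0.858, -0.501); φ = arcsin(p_z) ≈ -30.06°, λ = atan2(p_y, p_x) ≈ 82.46°.

≈ lat 30.1°S, lon 82.5°E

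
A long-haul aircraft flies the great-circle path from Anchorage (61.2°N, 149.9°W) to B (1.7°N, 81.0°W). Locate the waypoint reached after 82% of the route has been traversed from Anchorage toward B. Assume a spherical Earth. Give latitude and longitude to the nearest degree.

≈ (14°N, 88°W)

The haversine formula gives a central angle δ ≈ 1.370 rad (78.5°) between the endpoints.
Interpolate at f = 0.82 with slerp weights a = sin((1−f)δ)/sin δ ≈ 0.249, b = sin(fδ)/sin δ ≈ 0.920.
p = a·p₁ + b·p₂ ≈ (0.040, -0.969, 0.246); φ = arcsin(p_z) ≈ 14.22°, λ = atan2(p_y, p_x) ≈ -87.63°.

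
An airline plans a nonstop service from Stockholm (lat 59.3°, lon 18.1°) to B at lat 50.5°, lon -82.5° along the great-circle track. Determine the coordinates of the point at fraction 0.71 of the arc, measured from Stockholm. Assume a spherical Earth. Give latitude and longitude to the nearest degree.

The haversine formula gives a central angle δ ≈ 0.923 rad (52.9°) between the endpoints.
Interpolate at f = 0.71 with slerp weights a = sin((1−f)δ)/sin δ ≈ 0.332, b = sin(fδ)/sin δ ≈ 0.764.
p = a·p₁ + b·p₂ ≈ (0.224, -0.429, 0.875); φ = arcsin(p_z) ≈ 61.03°, λ = atan2(p_y, p_x) ≈ -62.41°.

≈ lat 61°, lon -62°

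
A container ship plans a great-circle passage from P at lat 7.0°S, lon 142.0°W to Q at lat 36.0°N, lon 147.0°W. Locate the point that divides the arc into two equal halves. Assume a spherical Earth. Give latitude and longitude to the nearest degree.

From cos δ = sin φ₁ sin φ₂ + cos φ₁ cos φ₂ cos Δλ, the central angle is δ ≈ 0.755 rad (43.3°).
Interpolate at f = 1/2 with slerp weights a = sin((1−f)δ)/sin δ ≈ 0.538, b = sin(fδ)/sin δ ≈ 0.538.
p = a·p₁ + b·p₂ ≈ (-0.786, -0.566, 0.251); φ = arcsin(p_z) ≈ 14.51°, λ = atan2(p_y, p_x) ≈ -144.25°.

≈ lat 15°N, lon 144°W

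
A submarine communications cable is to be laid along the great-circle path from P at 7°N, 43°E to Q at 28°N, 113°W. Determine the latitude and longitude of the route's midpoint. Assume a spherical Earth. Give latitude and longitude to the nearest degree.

The haversine formula gives a central angle δ ≈ 2.409 rad (138.0°) between the endpoints.
Interpolate at f = 1/2 with slerp weights a = sin((1−f)δ)/sin δ ≈ 1.396, b = sin(fδ)/sin δ ≈ 1.396.
p = a·p₁ + b·p₂ ≈ (0.532, -0.190, 0.825); φ = arcsin(p_z) ≈ 55.63°, λ = atan2(p_y, p_x) ≈ -19.63°.

≈ 56°N, 20°W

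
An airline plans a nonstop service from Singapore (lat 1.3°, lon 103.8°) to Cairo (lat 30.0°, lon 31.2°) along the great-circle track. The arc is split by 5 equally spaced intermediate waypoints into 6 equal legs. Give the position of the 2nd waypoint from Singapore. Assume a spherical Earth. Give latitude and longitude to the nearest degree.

From cos δ = sin φ₁ sin φ₂ + cos φ₁ cos φ₂ cos Δλ, the central angle is δ ≈ 1.297 rad (74.3°).
Interpolate at f = 2/6 with slerp weights a = sin((1−f)δ)/sin δ ≈ 0.790, b = sin(fδ)/sin δ ≈ 0.435.
p = a·p₁ + b·p₂ ≈ (0.134, 0.963, 0.236); φ = arcsin(p_z) ≈ 13.62°, λ = atan2(p_y, p_x) ≈ 82.08°.

≈ lat 14°, lon 82°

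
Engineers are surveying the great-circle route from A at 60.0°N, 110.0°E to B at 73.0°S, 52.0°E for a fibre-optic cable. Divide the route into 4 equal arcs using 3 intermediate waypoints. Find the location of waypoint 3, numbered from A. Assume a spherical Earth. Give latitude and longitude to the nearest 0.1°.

Convert each endpoint to a unit vector on the sphere (x = cos φ cos λ, y = cos φ sin λ, z = sin φ).
The central angle between the endpoints is δ = arccos(p₁·p₂) ≈ 2.420 rad (138.7°).
Interpolate at f = 3/4 with slerp weights a = sin((1−f)δ)/sin δ ≈ 0.861, b = sin(fδ)/sin δ ≈ 1.469.
p = a·p₁ + b·p₂ ≈ (0.117, 0.743, -0.659); φ = arcsin(p_z) ≈ -41.23°, λ = atan2(p_y, p_x) ≈ 81.04°.

≈ 41.2°S, 81.0°E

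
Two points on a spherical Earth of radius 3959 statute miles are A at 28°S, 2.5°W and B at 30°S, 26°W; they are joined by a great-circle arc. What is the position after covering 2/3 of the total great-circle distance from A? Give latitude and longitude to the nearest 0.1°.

Convert each endpoint to a unit vector on the sphere (x = cos φ cos λ, y = cos φ sin λ, z = sin φ).
The central angle between the endpoints is δ = arccos(p₁·p₂) ≈ 0.360 rad (20.6°).
Interpolate at f = 2/3 with slerp weights a = sin((1−f)δ)/sin δ ≈ 0.340, b = sin(fδ)/sin δ ≈ 0.675.
p = a·p₁ + b·p₂ ≈ (0.825, -0.269, -0.497); φ = arcsin(p_z) ≈ -29.80°, λ = atan2(p_y, p_x) ≈ -18.08°.

≈ 29.8°S, 18.1°W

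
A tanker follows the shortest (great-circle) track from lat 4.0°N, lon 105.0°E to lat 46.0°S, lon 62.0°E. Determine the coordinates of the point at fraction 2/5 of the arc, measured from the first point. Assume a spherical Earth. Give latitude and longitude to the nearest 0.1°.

The haversine formula gives a central angle δ ≈ 1.097 rad (62.8°) between the endpoints.
Interpolate at f = 2/5 with slerp weights a = sin((1−f)δ)/sin δ ≈ 0.687, b = sin(fδ)/sin δ ≈ 0.477.
p = a·p₁ + b·p₂ ≈ (-0.022, 0.955, -0.295); φ = arcsin(p_z) ≈ -17.18°, λ = atan2(p_y, p_x) ≈ 91.31°.

≈ lat 17.2°S, lon 91.3°E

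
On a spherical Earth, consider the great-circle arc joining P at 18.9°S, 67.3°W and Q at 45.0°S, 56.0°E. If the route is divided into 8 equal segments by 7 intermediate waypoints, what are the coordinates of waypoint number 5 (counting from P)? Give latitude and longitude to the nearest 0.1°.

≈ 55.2°S, 0.8°W

The haversine formula gives a central angle δ ≈ 1.709 rad (97.9°) between the endpoints.
Interpolate at f = 5/8 with slerp weights a = sin((1−f)δ)/sin δ ≈ 0.604, b = sin(fδ)/sin δ ≈ 0.885.
p = a·p₁ + b·p₂ ≈ (0.570, -0.008, -0.821); φ = arcsin(p_z) ≈ -55.22°, λ = atan2(p_y, p_x) ≈ -0.83°.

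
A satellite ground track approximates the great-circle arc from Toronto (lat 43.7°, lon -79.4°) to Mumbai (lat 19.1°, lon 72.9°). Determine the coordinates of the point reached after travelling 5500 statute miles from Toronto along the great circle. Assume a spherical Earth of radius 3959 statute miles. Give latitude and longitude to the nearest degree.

≈ lat 49°, lon 56°

Convert each endpoint to a unit vector on the sphere (x = cos φ cos λ, y = cos φ sin λ, z = sin φ).
The central angle between the endpoints is δ = arccos(p₁·p₂) ≈ 1.959 rad (112.3°). The total great-circle distance is δ·R ≈ 1.959 × 3959 ≈ 7757 mi, so the target fraction is f = 5500/7757 ≈ 0.709.
Interpolate at f ≈ 0.709 with slerp weights a = sin((1−f)δ)/sin δ ≈ 0.583, b = sin(fδ)/sin δ ≈ 1.063.
p = a·p₁ + b·p₂ ≈ (0.373, 0.545, 0.751); φ = arcsin(p_z) ≈ 48.65°, λ = atan2(p_y, p_x) ≈ 55.65°.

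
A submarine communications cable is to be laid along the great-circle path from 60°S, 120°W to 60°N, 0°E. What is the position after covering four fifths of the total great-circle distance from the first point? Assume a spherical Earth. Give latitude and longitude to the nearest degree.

Write both endpoints as unit vectors p₁, p₂ with components (cos φ cos λ, cos φ sin λ, sin φ).
The central angle between the endpoints is δ = arccos(p₁·p₂) ≈ 2.636 rad (151.0°).
Interpolate at f = 4/5 with slerp weights a = sin((1−f)δ)/sin δ ≈ 1.039, b = sin(fδ)/sin δ ≈ 1.774.
p = a·p₁ + b·p₂ ≈ (0.627, -0.450, 0.636); φ = arcsin(p_z) ≈ 39.49°, λ = atan2(p_y, p_x) ≈ -35.67°.

≈ 39°N, 36°W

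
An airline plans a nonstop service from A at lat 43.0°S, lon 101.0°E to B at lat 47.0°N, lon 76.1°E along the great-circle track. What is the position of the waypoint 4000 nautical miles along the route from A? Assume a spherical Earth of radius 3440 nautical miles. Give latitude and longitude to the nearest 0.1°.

Convert each endpoint to a unit vector on the sphere (x = cos φ cos λ, y = cos φ sin λ, z = sin φ).
The central angle between the endpoints is δ = arccos(p₁·p₂) ≈ 1.617 rad (92.7°). The total great-circle distance is δ·R ≈ 1.617 × 3440 ≈ 5563 nmi, so the target fraction is f = 4000/5563 ≈ 0.719.
Interpolate at f ≈ 0.719 with slerp weights a = sin((1−f)δ)/sin δ ≈ 0.439, b = sin(fδ)/sin δ ≈ 0.919.
p = a·p₁ + b·p₂ ≈ (0.089, 0.924, 0.372); φ = arcsin(p_z) ≈ 21.86°, λ = atan2(p_y, p_x) ≈ 84.48°.

≈ lat 21.9°N, lon 84.5°E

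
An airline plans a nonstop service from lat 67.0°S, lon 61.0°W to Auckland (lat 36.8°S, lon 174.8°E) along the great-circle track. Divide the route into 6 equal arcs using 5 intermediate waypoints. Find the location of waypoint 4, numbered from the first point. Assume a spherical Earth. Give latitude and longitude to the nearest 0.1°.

From cos δ = sin φ₁ sin φ₂ + cos φ₁ cos φ₂ cos Δλ, the central angle is δ ≈ 1.186 rad (67.9°).
Interpolate at f = 4/6 with slerp weights a = sin((1−f)δ)/sin δ ≈ 0.415, b = sin(fδ)/sin δ ≈ 0.767.
p = a·p₁ + b·p₂ ≈ (-0.533, -0.086, -0.842); φ = arcsin(p_z) ≈ -57.33°, λ = atan2(p_y, p_x) ≈ -170.80°.

≈ lat 57.3°S, lon 170.8°W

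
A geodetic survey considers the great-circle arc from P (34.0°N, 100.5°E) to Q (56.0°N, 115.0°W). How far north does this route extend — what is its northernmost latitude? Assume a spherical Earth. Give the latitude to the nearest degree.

The great circle lies in the plane with unit normal n̂ = (p₁ × p₂)/|p₁ × p₂|.
Here n̂_z ≈ +0.270; the vertex latitude is φ_max = arccos|n̂_z| ≈ 74.3°.

≈ 74°N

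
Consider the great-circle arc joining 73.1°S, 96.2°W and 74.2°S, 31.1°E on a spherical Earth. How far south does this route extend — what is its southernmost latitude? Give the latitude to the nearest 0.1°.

The great circle lies in the plane with unit normal n̂ = (p₁ × p₂)/|p₁ × p₂|.
Here n̂_z ≈ +0.129; the vertex latitude is φ_max = arccos|n̂_z| ≈ 82.6°.
Check via Clairaut: cos φ_max = |cos φ₁| · sin C = cos(73.1°)·sin(153.7°) ≈ 0.129, again giving ≈ 82.6°.

≈ 82.6°S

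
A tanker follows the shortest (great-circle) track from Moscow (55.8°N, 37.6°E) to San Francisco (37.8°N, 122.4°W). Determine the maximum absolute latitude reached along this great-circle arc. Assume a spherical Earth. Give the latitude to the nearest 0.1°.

≈ 81.2°N

The great circle lies in the plane with unit normal n̂ = (p₁ × p₂)/|p₁ × p₂|.
Here n̂_z ≈ -0.153; the vertex latitude is φ_max = arccos|n̂_z| ≈ 81.2°.
Check via Clairaut: cos φ_max = |cos φ₁| · sin C = cos(55.8°)·sin(15.7°) ≈ 0.153, again giving ≈ 81.2°.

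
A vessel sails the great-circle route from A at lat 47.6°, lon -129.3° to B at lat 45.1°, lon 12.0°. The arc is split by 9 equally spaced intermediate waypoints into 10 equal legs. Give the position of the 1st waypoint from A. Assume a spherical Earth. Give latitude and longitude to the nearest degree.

Write both endpoints as unit vectors p₁, p₂ with components (cos φ cos λ, cos φ sin λ, sin φ).
The central angle between the endpoints is δ = arccos(p₁·p₂) ≈ 1.419 rad (81.3°).
Interpolate at f = 1/10 with slerp weights a = sin((1−f)δ)/sin δ ≈ 0.968, b = sin(fδ)/sin δ ≈ 0.143.
p = a·p₁ + b·p₂ ≈ (-0.315, -0.484, 0.816); φ = arcsin(p_z) ≈ 54.72°, λ = atan2(p_y, p_x) ≈ -123.03°.

≈ lat 55°, lon -123°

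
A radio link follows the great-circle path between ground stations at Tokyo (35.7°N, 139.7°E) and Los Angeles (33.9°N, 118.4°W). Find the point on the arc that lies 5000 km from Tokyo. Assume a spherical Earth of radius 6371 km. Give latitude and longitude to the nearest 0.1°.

Write both endpoints as unit vectors p₁, p₂ with components (cos φ cos λ, cos φ sin λ, sin φ).
The central angle between the endpoints is δ = arccos(p₁·p₂) ≈ 1.383 rad (79.3°). The total great-circle distance is δ·R ≈ 1.383 × 6371 ≈ 8812 km, so the target fraction is f = 5000/8812 ≈ 0.567.
Interpolate at f ≈ 0.567 with slerp weights a = sin((1−f)δ)/sin δ ≈ 0.573, b = sin(fδ)/sin δ ≈ 0.719.
p = a·p₁ + b·p₂ ≈ (-0.639, -0.224, 0.736); φ = arcsin(p_z) ≈ 47.37°, λ = atan2(p_y, p_x) ≈ -160.68°.

≈ 47.4°N, 160.7°W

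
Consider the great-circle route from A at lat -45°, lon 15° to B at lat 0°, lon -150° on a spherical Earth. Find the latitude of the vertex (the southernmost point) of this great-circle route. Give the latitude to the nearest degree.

The great circle lies in the plane with unit normal n̂ = (p₁ × p₂)/|p₁ × p₂|.
Here n̂_z ≈ -0.251; the vertex latitude is φ_max = arccos|n̂_z| ≈ 75.5°.

≈ -75°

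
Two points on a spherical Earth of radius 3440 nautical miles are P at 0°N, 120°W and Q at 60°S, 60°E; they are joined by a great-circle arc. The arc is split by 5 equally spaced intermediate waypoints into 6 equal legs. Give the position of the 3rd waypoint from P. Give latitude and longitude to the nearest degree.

≈ 60°S, 120°W

Convert each endpoint to a unit vector on the sphere (x = cos φ cos λ, y = cos φ sin λ, z = sin φ).
The central angle between the endpoints is δ = arccos(p₁·p₂) ≈ 2.094 rad (120.0°).
Interpolate at f = 3/6 with slerp weights a = sin((1−f)δ)/sin δ ≈ 1.000, b = sin(fδ)/sin δ ≈ 1.000.
p = a·p₁ + b·p₂ ≈ (-0.250, -0.433, -0.866); φ = arcsin(p_z) ≈ -60.00°, λ = atan2(p_y, p_x) ≈ -120.00°.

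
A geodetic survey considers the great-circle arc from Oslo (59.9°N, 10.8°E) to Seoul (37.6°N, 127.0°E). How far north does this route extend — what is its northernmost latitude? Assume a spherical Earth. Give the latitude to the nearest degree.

The great circle lies in the plane with unit normal n̂ = (p₁ × p₂)/|p₁ × p₂|.
Here n̂_z ≈ +0.381; the vertex latitude is φ_max = arccos|n̂_z| ≈ 67.6°.

≈ 68°N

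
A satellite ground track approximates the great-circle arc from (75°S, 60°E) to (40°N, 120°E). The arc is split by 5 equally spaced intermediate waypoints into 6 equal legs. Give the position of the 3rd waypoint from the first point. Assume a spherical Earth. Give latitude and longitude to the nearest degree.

≈ (19°S, 106°E)

Write both endpoints as unit vectors p₁, p₂ with components (cos φ cos λ, cos φ sin λ, sin φ).
The central angle between the endpoints is δ = arccos(p₁·p₂) ≈ 2.120 rad (121.4°).
Interpolate at f = 3/6 with slerp weights a = sin((1−f)δ)/sin δ ≈ 1.022, b = sin(fδ)/sin δ ≈ 1.022.
p = a·p₁ + b·p₂ ≈ (-0.259, 0.908, -0.330); φ = arcsin(p_z) ≈ -19.29°, λ = atan2(p_y, p_x) ≈ 105.95°.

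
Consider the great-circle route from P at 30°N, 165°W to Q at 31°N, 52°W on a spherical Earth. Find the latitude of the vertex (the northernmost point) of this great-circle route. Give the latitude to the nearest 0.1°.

The great circle lies in the plane with unit normal n̂ = (p₁ × p₂)/|p₁ × p₂|.
Here n̂_z ≈ +0.684; the vertex latitude is φ_max = arccos|n̂_z| ≈ 46.9°.
Check via Clairaut: cos φ_max = |cos φ₁| · sin C = cos(30.0°)·sin(52.1°) ≈ 0.684, again giving ≈ 46.9°.

≈ 46.9°N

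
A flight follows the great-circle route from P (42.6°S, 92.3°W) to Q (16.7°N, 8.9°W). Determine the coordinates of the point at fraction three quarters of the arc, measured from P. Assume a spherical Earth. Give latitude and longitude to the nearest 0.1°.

≈ (0.2°S, 26.4°W)

From cos δ = sin φ₁ sin φ₂ + cos φ₁ cos φ₂ cos Δλ, the central angle is δ ≈ 1.685 rad (96.5°).
Interpolate at f = 3/4 with slerp weights a = sin((1−f)δ)/sin δ ≈ 0.411, b = sin(fδ)/sin δ ≈ 0.959.
p = a·p₁ + b·p₂ ≈ (0.896, -0.445, -0.003); φ = arcsin(p_z) ≈ -0.16°, λ = atan2(p_y, p_x) ≈ -26.41°.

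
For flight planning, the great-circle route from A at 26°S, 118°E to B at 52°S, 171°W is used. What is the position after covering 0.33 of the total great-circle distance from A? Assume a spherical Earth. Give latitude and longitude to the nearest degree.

Write both endpoints as unit vectors p₁, p₂ with components (cos φ cos λ, cos φ sin λ, sin φ).
The central angle between the endpoints is δ = arccos(p₁·p₂) ≈ 1.017 rad (58.3°).
Interpolate at f = 0.33 with slerp weights a = sin((1−f)δ)/sin δ ≈ 0.741, b = sin(fδ)/sin δ ≈ 0.387.
p = a·p₁ + b·p₂ ≈ (-0.548, 0.550, -0.630); φ = arcsin(p_z) ≈ -39.04°, λ = atan2(p_y, p_x) ≈ 134.87°.

≈ 39°S, 135°E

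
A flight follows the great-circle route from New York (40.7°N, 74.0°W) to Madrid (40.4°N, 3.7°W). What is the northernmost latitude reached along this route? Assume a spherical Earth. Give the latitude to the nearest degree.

≈ 46°N

The great circle lies in the plane with unit normal n̂ = (p₁ × p₂)/|p₁ × p₂|.
Here n̂_z ≈ +0.691; the vertex latitude is φ_max = arccos|n̂_z| ≈ 46.3°.
Check via Clairaut: cos φ_max = |cos φ₁| · sin C = cos(40.7°)·sin(65.7°) ≈ 0.691, again giving ≈ 46.3°.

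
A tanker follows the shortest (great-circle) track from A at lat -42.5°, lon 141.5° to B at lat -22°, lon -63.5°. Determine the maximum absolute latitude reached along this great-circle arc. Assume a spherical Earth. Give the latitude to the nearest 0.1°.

The great circle lies in the plane with unit normal n̂ = (p₁ × p₂)/|p₁ × p₂|.
Here n̂_z ≈ +0.310; the vertex latitude is φ_max = arccos|n̂_z| ≈ 71.9°.
Check via Clairaut: cos φ_max = |cos φ₁| · sin C = cos(42.5°)·sin(155.1°) ≈ 0.310, again giving ≈ 71.9°.

≈ -71.9°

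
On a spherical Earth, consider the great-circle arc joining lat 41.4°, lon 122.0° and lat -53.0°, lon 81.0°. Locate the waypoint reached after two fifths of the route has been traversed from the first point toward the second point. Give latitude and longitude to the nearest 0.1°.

The haversine formula gives a central angle δ ≈ 1.759 rad (100.8°) between the endpoints.
Interpolate at f = 2/5 with slerp weights a = sin((1−f)δ)/sin δ ≈ 0.886, b = sin(fδ)/sin δ ≈ 0.659.
p = a·p₁ + b·p₂ ≈ (-0.290, 0.955, 0.060); φ = arcsin(p_z) ≈ 3.43°, λ = atan2(p_y, p_x) ≈ 106.90°.

≈ lat 3.4°, lon 106.9°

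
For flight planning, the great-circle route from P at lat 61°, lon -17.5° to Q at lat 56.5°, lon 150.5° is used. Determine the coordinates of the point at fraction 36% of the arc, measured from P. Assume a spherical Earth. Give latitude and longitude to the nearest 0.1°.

≈ lat 82.6°, lon 5.1°

Write both endpoints as unit vectors p₁, p₂ with components (cos φ cos λ, cos φ sin λ, sin φ).
The central angle between the endpoints is δ = arccos(p₁·p₂) ≈ 1.084 rad (62.1°).
Interpolate at f = 0.36 with slerp weights a = sin((1−f)δ)/sin δ ≈ 0.724, b = sin(fδ)/sin δ ≈ 0.430.
p = a·p₁ + b·p₂ ≈ (0.128, 0.012, 0.992); φ = arcsin(p_z) ≈ 82.63°, λ = atan2(p_y, p_x) ≈ 5.15°.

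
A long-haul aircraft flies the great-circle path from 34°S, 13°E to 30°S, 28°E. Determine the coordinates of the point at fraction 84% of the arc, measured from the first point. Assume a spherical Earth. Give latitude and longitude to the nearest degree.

≈ 31°S, 26°E

Write both endpoints as unit vectors p₁, p₂ with components (cos φ cos λ, cos φ sin λ, sin φ).
The central angle between the endpoints is δ = arccos(p₁·p₂) ≈ 0.232 rad (13.3°).
Interpolate at f = 0.84 with slerp weights a = sin((1−f)δ)/sin δ ≈ 0.161, b = sin(fδ)/sin δ ≈ 0.842.
p = a·p₁ + b·p₂ ≈ (0.774, 0.373, -0.511); φ = arcsin(p_z) ≈ -30.76°, λ = atan2(p_y, p_x) ≈ 25.69°.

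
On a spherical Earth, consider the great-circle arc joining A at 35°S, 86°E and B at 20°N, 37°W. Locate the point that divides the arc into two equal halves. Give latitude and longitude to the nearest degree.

Convert each endpoint to a unit vector on the sphere (x = cos φ cos λ, y = cos φ sin λ, z = sin φ).
The central angle between the endpoints is δ = arccos(p₁·p₂) ≈ 2.234 rad (128.0°).
Interpolate at f = 1/2 with slerp weights a = sin((1−f)δ)/sin δ ≈ 1.140, b = sin(fδ)/sin δ ≈ 1.140.
p = a·p₁ + b·p₂ ≈ (0.921, 0.287, -0.264); φ = arcsin(p_z) ≈ -15.31°, λ = atan2(p_y, p_x) ≈ 17.31°.

≈ 15°S, 17°E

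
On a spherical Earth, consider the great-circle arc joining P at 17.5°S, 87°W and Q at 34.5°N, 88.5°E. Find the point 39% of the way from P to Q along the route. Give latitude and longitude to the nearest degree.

≈ 44°N, 71°W

The haversine formula gives a central angle δ ≈ 2.837 rad (162.5°) between the endpoints.
Interpolate at f = 0.39 with slerp weights a = sin((1−f)δ)/sin δ ≈ 3.289, b = sin(fδ)/sin δ ≈ 2.978.
p = a·p₁ + b·p₂ ≈ (0.228, -0.679, 0.698); φ = arcsin(p_z) ≈ 44.26°, λ = atan2(p_y, p_x) ≈ -71.40°.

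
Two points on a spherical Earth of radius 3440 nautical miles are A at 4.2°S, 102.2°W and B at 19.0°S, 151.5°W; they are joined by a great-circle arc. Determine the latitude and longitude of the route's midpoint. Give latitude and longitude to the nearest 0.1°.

≈ 12.7°S, 126.1°W

Write both endpoints as unit vectors p₁, p₂ with components (cos φ cos λ, cos φ sin λ, sin φ).
The central angle between the endpoints is δ = arccos(p₁·p₂) ≈ 0.878 rad (50.3°).
Interpolate at f = 1/2 with slerp weights a = sin((1−f)δ)/sin δ ≈ 0.552, b = sin(fδ)/sin δ ≈ 0.552.
p = a·p₁ + b·p₂ ≈ (-0.575, -0.788, -0.220); φ = arcsin(p_z) ≈ -12.73°, λ = atan2(p_y, p_x) ≈ -126.15°.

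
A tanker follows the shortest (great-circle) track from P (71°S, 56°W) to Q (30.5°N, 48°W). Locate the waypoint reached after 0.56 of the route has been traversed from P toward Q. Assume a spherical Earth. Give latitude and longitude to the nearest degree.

Write both endpoints as unit vectors p₁, p₂ with components (cos φ cos λ, cos φ sin λ, sin φ).
The central angle between the endpoints is δ = arccos(p₁·p₂) ≈ 1.774 rad (101.7°).
Interpolate at f = 0.56 with slerp weights a = sin((1−f)δ)/sin δ ≈ 0.719, b = sin(fδ)/sin δ ≈ 0.856.
p = a·p₁ + b·p₂ ≈ (0.624, -0.742, -0.245); φ = arcsin(p_z) ≈ -14.19°, λ = atan2(p_y, p_x) ≈ -49.92°.

≈ (14°S, 50°W)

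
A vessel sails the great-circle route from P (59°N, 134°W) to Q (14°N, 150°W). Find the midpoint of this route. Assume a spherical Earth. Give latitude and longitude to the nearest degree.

≈ (37°N, 144°W)

The haversine formula gives a central angle δ ≈ 0.812 rad (46.5°) between the endpoints.
Interpolate at f = 1/2 with slerp weights a = sin((1−f)δ)/sin δ ≈ 0.544, b = sin(fδ)/sin δ ≈ 0.544.
p = a·p₁ + b·p₂ ≈ (-0.652, -0.466, 0.598); φ = arcsin(p_z) ≈ 36.74°, λ = atan2(p_y, p_x) ≈ -144.47°.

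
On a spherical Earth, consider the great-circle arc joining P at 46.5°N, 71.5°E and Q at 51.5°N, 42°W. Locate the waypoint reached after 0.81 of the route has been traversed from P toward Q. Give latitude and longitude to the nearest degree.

≈ 60°N, 25°W

Write both endpoints as unit vectors p₁, p₂ with components (cos φ cos λ, cos φ sin λ, sin φ).
The central angle between the endpoints is δ = arccos(p₁·p₂) ≈ 1.163 rad (66.6°).
Interpolate at f = 0.81 with slerp weights a = sin((1−f)δ)/sin δ ≈ 0.239, b = sin(fδ)/sin δ ≈ 0.881.
p = a·p₁ + b·p₂ ≈ (0.460, -0.211, 0.863); φ = arcsin(p_z) ≈ 59.61°, λ = atan2(p_y, p_x) ≈ -24.67°.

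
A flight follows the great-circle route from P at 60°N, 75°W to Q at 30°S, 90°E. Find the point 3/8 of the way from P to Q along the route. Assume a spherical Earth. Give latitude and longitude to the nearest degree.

Write both endpoints as unit vectors p₁, p₂ with components (cos φ cos λ, cos φ sin λ, sin φ).
The central angle between the endpoints is δ = arccos(p₁·p₂) ≈ 2.589 rad (148.4°).
Interpolate at f = 3/8 with slerp weights a = sin((1−f)δ)/sin δ ≈ 1.904, b = sin(fδ)/sin δ ≈ 1.573.
p = a·p₁ + b·p₂ ≈ (0.246, 0.443, 0.862); φ = arcsin(p_z) ≈ 59.55°, λ = atan2(p_y, p_x) ≈ 60.92°.

≈ 60°N, 61°E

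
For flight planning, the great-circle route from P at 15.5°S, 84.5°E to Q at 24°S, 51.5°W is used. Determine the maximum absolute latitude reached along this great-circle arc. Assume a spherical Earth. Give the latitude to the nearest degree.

≈ 44°S

The great circle lies in the plane with unit normal n̂ = (p₁ × p₂)/|p₁ × p₂|.
Here n̂_z ≈ -0.718; the vertex latitude is φ_max = arccos|n̂_z| ≈ 44.1°.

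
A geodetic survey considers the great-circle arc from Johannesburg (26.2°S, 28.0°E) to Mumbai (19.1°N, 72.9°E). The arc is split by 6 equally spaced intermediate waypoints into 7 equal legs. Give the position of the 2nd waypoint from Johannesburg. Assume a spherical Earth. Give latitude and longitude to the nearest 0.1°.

From cos δ = sin φ₁ sin φ₂ + cos φ₁ cos φ₂ cos Δλ, the central angle is δ ≈ 1.097 rad (62.9°).
Interpolate at f = 2/7 with slerp weights a = sin((1−f)δ)/sin δ ≈ 0.793, b = sin(fδ)/sin δ ≈ 0.347.
p = a·p₁ + b·p₂ ≈ (0.725, 0.647, -0.237); φ = arcsin(p_z) ≈ -13.70°, λ = atan2(p_y, p_x) ≈ 41.76°.

≈ 13.7°S, 41.8°E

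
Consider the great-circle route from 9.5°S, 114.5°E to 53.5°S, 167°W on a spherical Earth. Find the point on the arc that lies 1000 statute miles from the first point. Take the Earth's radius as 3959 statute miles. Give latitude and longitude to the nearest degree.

Convert each endpoint to a unit vector on the sphere (x = cos φ cos λ, y = cos φ sin λ, z = sin φ).
The central angle between the endpoints is δ = arccos(p₁·p₂) ≈ 1.318 rad (75.5°). The total great-circle distance is δ·R ≈ 1.318 × 3959 ≈ 5220 mi, so the target fraction is f = 1000/5220 ≈ 0.192.
Interpolate at f ≈ 0.192 with slerp weights a = sin((1−f)δ)/sin δ ≈ 0.904, b = sin(fδ)/sin δ ≈ 0.258.
p = a·p₁ + b·p₂ ≈ (-0.519, 0.777, -0.357); φ = arcsin(p_z) ≈ -20.89°, λ = atan2(p_y, p_x) ≈ 123.77°.

≈ 21°S, 124°E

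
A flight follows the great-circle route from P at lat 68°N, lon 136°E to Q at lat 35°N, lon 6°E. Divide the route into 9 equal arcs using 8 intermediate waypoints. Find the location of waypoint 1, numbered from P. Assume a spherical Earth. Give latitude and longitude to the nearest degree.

≈ lat 73°N, lon 118°E

From cos δ = sin φ₁ sin φ₂ + cos φ₁ cos φ₂ cos Δλ, the central angle is δ ≈ 1.230 rad (70.5°).
Interpolate at f = 1/9 with slerp weights a = sin((1−f)δ)/sin δ ≈ 0.942, b = sin(fδ)/sin δ ≈ 0.145.
p = a·p₁ + b·p₂ ≈ (-0.136, 0.258, 0.957); φ = arcsin(p_z) ≈ 73.06°, λ = atan2(p_y, p_x) ≈ 117.86°.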